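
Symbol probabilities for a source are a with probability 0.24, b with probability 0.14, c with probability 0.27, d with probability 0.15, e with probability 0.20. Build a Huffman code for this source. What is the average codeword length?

2.29 bits/symbol

Repeatedly combine the two least-probable nodes; the expected code length is the sum of the merged weights.
merge 7/50 + 3/20 → 29/100
merge 1/5 + 6/25 → 11/25
merge 27/100 + 29/100 → 14/25
merge 11/25 + 14/25 → 1
L = 29/100 + 11/25 + 14/25 + 1 = 229/100 = 2.29 bits/symbol.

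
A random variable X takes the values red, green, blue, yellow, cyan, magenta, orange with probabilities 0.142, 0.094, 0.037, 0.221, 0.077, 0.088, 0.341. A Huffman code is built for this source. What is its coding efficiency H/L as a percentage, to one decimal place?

98.0%

Entropy H = −Σ p log₂ p ≈ 2.5005 bits.
Huffman merges: 37/1000+77/1000→57/500; 11/125+47/500→91/500; 57/500+71/500→32/125; 91/500+221/1000→403/1000; 32/125+341/1000→597/1000; 403/1000+597/1000→1. L = 319/125 ≈ 2.5520.
Efficiency = H/L = 2.5005/2.5520 = 98.0%.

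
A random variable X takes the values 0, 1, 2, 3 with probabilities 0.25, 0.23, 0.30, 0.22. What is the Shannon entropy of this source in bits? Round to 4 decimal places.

H = −Σ pᵢ log₂ pᵢ.
−0.25·log₂(0.25) = 0.5000
−0.23·log₂(0.23) = 0.4877
−0.30·log₂(0.30) = 0.5211
−0.22·log₂(0.22) = 0.4806
Sum ≈ 1.9893 → 1.9893 bits.

1.9893 bits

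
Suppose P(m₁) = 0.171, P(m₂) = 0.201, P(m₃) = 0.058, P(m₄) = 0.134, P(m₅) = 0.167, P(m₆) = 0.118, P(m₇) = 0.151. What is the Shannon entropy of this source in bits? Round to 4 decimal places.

H = −Σ pᵢ log₂ pᵢ.
−0.171·log₂(0.171) = 0.4357
−0.201·log₂(0.201) = 0.4653
−0.058·log₂(0.058) = 0.2383
−0.134·log₂(0.134) = 0.3886
−0.167·log₂(0.167) = 0.4312
−0.118·log₂(0.118) = 0.3638
−0.151·log₂(0.151) = 0.4118
Sum ≈ 2.7346 → 2.7346 bits.

2.7346 bits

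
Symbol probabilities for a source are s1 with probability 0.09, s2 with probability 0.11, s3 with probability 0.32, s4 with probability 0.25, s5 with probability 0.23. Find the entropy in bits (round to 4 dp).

H = −Σ pᵢ log₂ pᵢ.
−0.09·log₂(0.09) = 0.3127
−0.11·log₂(0.11) = 0.3503
−0.32·log₂(0.32) = 0.5260
−0.25·log₂(0.25) = 0.5000
−0.23·log₂(0.23) = 0.4877
Sum ≈ 2.1766 → 2.1766 bits.

2.1766 bits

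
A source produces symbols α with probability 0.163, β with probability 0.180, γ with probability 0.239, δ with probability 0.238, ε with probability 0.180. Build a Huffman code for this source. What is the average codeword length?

Repeatedly combine the two least-probable nodes; the expected code length is the sum of the merged weights.
merge 163/1000 + 9/50 → 343/1000
merge 9/50 + 119/500 → 209/500
merge 239/1000 + 343/1000 → 291/500
merge 209/500 + 291/500 → 1
L = 343/1000 + 209/500 + 291/500 + 1 = 2343/1000 = 2.343 bits/symbol.

2.343 bits/symbol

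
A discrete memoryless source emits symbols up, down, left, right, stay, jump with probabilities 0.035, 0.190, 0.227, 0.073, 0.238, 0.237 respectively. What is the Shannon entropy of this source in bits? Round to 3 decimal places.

2.371 bits

H = −Σ pᵢ log₂ pᵢ.
−0.035·log₂(0.035) = 0.1693
−0.190·log₂(0.190) = 0.4552
−0.227·log₂(0.227) = 0.4856
−0.073·log₂(0.073) = 0.2756
−0.238·log₂(0.238) = 0.4929
−0.237·log₂(0.237) = 0.4923
Sum ≈ 2.3709 → 2.371 bits.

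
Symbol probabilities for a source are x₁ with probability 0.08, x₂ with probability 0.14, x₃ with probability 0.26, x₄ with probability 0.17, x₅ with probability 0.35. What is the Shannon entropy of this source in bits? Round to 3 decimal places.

2.159 bits

H = −Σ pᵢ log₂ pᵢ.
−0.08·log₂(0.08) = 0.2915
−0.14·log₂(0.14) = 0.3971
−0.26·log₂(0.26) = 0.5053
−0.17·log₂(0.17) = 0.4346
−0.35·log₂(0.35) = 0.5301
Sum ≈ 2.1586 → 2.159 bits.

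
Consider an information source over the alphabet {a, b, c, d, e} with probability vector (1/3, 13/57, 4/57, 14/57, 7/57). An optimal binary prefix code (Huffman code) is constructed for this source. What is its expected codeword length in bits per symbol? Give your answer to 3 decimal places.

2.193 bits/symbol

Repeatedly combine the two least-probable nodes; the expected code length is the sum of the merged weights.
merge 4/57 + 7/57 → 11/57
merge 11/57 + 13/57 → 8/19
merge 14/57 + 1/3 → 11/19
merge 8/19 + 11/19 → 1
L = 11/57 + 8/19 + 11/19 + 1 = 125/57 ≈ 2.193 bits/symbol.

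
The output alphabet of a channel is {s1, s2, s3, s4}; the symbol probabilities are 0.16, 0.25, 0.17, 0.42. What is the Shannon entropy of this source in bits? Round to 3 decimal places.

H = −Σ pᵢ log₂ pᵢ.
−0.16·log₂(0.16) = 0.4230
−0.25·log₂(0.25) = 0.5000
−0.17·log₂(0.17) = 0.4346
−0.42·log₂(0.42) = 0.5256
Sum ≈ 1.8833 → 1.883 bits.

1.883 bits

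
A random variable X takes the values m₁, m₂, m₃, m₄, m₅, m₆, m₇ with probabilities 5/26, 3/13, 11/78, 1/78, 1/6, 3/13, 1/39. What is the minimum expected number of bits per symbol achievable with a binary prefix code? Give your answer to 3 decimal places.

2.564 bits/symbol

Repeatedly combine the two least-probable nodes; the expected code length is the sum of the merged weights.
merge 1/78 + 1/39 → 1/26
merge 1/26 + 11/78 → 7/39
merge 1/6 + 7/39 → 9/26
merge 5/26 + 3/13 → 11/26
merge 3/13 + 9/26 → 15/26
merge 11/26 + 15/26 → 1
L = 1/26 + 7/39 + 9/26 + 11/26 + 15/26 + 1 = 100/39 ≈ 2.564 bits/symbol.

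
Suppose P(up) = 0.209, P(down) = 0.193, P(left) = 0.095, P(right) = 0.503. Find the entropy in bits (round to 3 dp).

H = −Σ pᵢ log₂ pᵢ.
−0.209·log₂(0.209) = 0.4720
−0.193·log₂(0.193) = 0.4581
−0.095·log₂(0.095) = 0.3226
−0.503·log₂(0.503) = 0.4987
Sum ≈ 1.7513 → 1.751 bits.

1.751 bits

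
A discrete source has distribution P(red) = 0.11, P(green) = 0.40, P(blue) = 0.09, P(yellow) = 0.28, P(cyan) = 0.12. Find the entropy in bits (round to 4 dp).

H = −Σ pᵢ log₂ pᵢ.
−0.11·log₂(0.11) = 0.3503
−0.40·log₂(0.40) = 0.5288
−0.09·log₂(0.09) = 0.3127
−0.28·log₂(0.28) = 0.5142
−0.12·log₂(0.12) = 0.3671
Sum ≈ 2.0730 → 2.0730 bits.

2.0730 bits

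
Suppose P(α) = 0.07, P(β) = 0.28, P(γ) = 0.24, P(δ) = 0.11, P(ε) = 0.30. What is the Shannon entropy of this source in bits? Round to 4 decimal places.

2.1483 bits

H = −Σ pᵢ log₂ pᵢ.
−0.07·log₂(0.07) = 0.2686
−0.28·log₂(0.28) = 0.5142
−0.24·log₂(0.24) = 0.4941
−0.11·log₂(0.11) = 0.3503
−0.30·log₂(0.30) = 0.5211
Sum ≈ 2.1483 → 2.1483 bits.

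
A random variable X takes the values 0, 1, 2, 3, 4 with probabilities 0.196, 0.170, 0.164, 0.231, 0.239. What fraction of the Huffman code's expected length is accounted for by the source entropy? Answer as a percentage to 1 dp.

Entropy H = −Σ p log₂ p ≈ 2.3050 bits.
Huffman merges: 41/250+17/100→167/500; 49/250+231/1000→427/1000; 239/1000+167/500→573/1000; 427/1000+573/1000→1. L = 1167/500 ≈ 2.3340.
Efficiency = H/L = 2.3050/2.3340 = 98.8%.

98.8%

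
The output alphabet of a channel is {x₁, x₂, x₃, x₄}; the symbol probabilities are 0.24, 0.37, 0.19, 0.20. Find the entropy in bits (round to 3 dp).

H = −Σ pᵢ log₂ pᵢ.
−0.24·log₂(0.24) = 0.4941
−0.37·log₂(0.37) = 0.5307
−0.19·log₂(0.19) = 0.4552
−0.20·log₂(0.20) = 0.4644
Sum ≈ 1.9445 → 1.944 bits.

1.944 bits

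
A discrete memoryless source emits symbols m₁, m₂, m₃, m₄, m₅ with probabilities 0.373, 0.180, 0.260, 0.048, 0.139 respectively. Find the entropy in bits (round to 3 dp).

H = −Σ pᵢ log₂ pᵢ.
−0.373·log₂(0.373) = 0.5307
−0.180·log₂(0.180) = 0.4453
−0.260·log₂(0.260) = 0.5053
−0.048·log₂(0.048) = 0.2103
−0.139·log₂(0.139) = 0.3957
Sum ≈ 2.0873 → 2.087 bits.

2.087 bits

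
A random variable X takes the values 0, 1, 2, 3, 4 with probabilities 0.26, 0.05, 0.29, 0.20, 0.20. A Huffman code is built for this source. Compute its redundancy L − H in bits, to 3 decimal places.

0.082 bits

Entropy H = −Σ p log₂ p ≈ 2.1681 bits.
Huffman merges: 1/20+1/5→1/4; 1/5+1/4→9/20; 13/50+29/100→11/20; 9/20+11/20→1. L = 9/4 ≈ 2.2500.
L − H = 2.2500 − 2.1681 = 0.082 bits.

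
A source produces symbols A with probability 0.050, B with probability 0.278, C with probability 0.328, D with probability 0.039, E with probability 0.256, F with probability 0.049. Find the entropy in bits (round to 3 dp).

2.156 bits

H = −Σ pᵢ log₂ pᵢ.
−0.050·log₂(0.050) = 0.2161
−0.278·log₂(0.278) = 0.5134
−0.328·log₂(0.328) = 0.5275
−0.039·log₂(0.039) = 0.1825
−0.256·log₂(0.256) = 0.5032
−0.049·log₂(0.049) = 0.2132
Sum ≈ 2.1560 → 2.156 bits.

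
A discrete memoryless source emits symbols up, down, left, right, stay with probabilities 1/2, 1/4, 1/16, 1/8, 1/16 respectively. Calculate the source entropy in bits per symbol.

Each probability is a power of 1/2, so log₂(1/p) is an integer.
H = Σ p·log₂(1/p) = 1/2·1 + 1/4·2 + 1/16·4 + 1/8·3 + 1/16·4 = 1.875 bits.

1.875 bits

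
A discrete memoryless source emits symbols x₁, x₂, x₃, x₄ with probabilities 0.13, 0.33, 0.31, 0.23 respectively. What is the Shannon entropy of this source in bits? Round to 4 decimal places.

H = −Σ pᵢ log₂ pᵢ.
−0.13·log₂(0.13) = 0.3826
−0.33·log₂(0.33) = 0.5278
−0.31·log₂(0.31) = 0.5238
−0.23·log₂(0.23) = 0.4877
Sum ≈ 1.9219 → 1.9219 bits.

1.9219 bits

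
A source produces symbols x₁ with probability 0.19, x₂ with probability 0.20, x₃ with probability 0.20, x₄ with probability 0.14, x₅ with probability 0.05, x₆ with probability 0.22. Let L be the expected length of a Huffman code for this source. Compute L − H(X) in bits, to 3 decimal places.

Entropy H = −Σ p log₂ p ≈ 2.4778 bits.
Huffman merges: 1/20+7/50→19/100; 19/100+19/100→19/50; 1/5+1/5→2/5; 11/50+19/50→3/5; 2/5+3/5→1. L = 257/100 ≈ 2.5700.
L − H = 2.5700 − 2.4778 = 0.092 bits.

0.092 bits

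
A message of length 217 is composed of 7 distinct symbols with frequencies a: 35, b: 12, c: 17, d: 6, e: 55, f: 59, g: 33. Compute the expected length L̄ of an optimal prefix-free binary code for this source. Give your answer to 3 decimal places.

Probabilities are the counts divided by 217.
Repeatedly combine the two least-probable nodes; the expected code length is the sum of the merged weights.
merge 6/217 + 12/217 → 18/217
merge 17/217 + 18/217 → 5/31
merge 33/217 + 5/31 → 68/217
merge 5/31 + 55/217 → 90/217
merge 59/217 + 68/217 → 127/217
merge 90/217 + 127/217 → 1
L = 18/217 + 5/31 + 68/217 + 90/217 + 127/217 + 1 = 555/217 ≈ 2.558 bits/symbol.

2.558 bits/symbol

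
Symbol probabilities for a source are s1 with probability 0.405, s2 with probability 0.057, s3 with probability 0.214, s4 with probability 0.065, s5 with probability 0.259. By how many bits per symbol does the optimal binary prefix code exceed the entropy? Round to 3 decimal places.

Entropy H = −Σ p log₂ p ≈ 2.0008 bits.
Huffman merges: 57/1000+13/200→61/500; 61/500+107/500→42/125; 259/1000+42/125→119/200; 81/200+119/200→1. L = 2053/1000 ≈ 2.0530.
L − H = 2.0530 − 2.0008 = 0.052 bits.

0.052 bits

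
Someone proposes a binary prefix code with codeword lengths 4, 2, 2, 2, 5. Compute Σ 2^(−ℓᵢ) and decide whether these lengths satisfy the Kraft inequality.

With common denominator 2^5 = 32: Σ 2^(−ℓᵢ) = 2/32 + 8/32 + 8/32 + 8/32 + 1/32 = 27/32 = 0.84375.
Kraft's inequality requires Σ ≤ 1; here Σ = 0.84375 ≤ 1, so such a prefix code exists.

0.84375; yes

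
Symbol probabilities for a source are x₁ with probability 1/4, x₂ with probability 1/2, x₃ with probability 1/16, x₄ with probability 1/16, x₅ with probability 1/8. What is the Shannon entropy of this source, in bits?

Each probability is a power of 1/2, so log₂(1/p) is an integer.
H = Σ p·log₂(1/p) = 1/4·2 + 1/2·1 + 1/16·4 + 1/16·4 + 1/8·3 = 1.875 bits.

1.875 bits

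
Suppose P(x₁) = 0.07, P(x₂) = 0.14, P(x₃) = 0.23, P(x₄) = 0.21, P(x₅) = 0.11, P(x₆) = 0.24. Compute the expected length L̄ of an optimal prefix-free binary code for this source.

2.5 bits/symbol

Repeatedly combine the two least-probable nodes; the expected code length is the sum of the merged weights.
merge 7/100 + 11/100 → 9/50
merge 7/50 + 9/50 → 8/25
merge 21/100 + 23/100 → 11/25
merge 6/25 + 8/25 → 14/25
merge 11/25 + 14/25 → 1
L = 9/50 + 8/25 + 11/25 + 14/25 + 1 = 5/2 = 2.5 bits/symbol.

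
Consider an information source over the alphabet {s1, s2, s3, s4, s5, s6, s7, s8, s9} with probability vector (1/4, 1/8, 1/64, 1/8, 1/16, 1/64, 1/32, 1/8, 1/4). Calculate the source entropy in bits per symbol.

Each probability is a power of 1/2, so log₂(1/p) is an integer.
H = Σ p·log₂(1/p) = 1/4·2 + 1/8·3 + 1/64·6 + 1/8·3 + 1/16·4 + 1/64·6 + 1/32·5 + 1/8·3 + 1/4·2 = 2.71875 bits.

2.71875 bits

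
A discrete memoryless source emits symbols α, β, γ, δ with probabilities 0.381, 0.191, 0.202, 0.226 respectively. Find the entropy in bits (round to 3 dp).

H = −Σ pᵢ log₂ pᵢ.
−0.381·log₂(0.381) = 0.5304
−0.191·log₂(0.191) = 0.4562
−0.202·log₂(0.202) = 0.4661
−0.226·log₂(0.226) = 0.4849
Sum ≈ 1.9376 → 1.938 bits.

1.938 bits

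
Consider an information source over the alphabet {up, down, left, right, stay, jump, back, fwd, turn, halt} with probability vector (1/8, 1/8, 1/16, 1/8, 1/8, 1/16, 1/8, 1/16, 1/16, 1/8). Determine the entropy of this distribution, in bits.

Each probability is a power of 1/2, so log₂(1/p) is an integer.
H = Σ p·log₂(1/p) = 1/8·3 + 1/8·3 + 1/16·4 + 1/8·3 + 1/8·3 + 1/16·4 + 1/8·3 + 1/16·4 + 1/16·4 + 1/8·3 = 3.25 bits.

3.25 bits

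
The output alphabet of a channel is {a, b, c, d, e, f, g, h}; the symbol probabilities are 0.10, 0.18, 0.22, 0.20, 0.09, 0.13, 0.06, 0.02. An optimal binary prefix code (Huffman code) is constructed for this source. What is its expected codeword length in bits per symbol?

2.83 bits/symbol

Repeatedly combine the two least-probable nodes; the expected code length is the sum of the merged weights.
merge 1/50 + 3/50 → 2/25
merge 2/25 + 9/100 → 17/100
merge 1/10 + 13/100 → 23/100
merge 17/100 + 9/50 → 7/20
merge 1/5 + 11/50 → 21/50
merge 23/100 + 7/20 → 29/50
merge 21/50 + 29/50 → 1
L = 2/25 + 17/100 + 23/100 + 7/20 + 21/50 + 29/50 + 1 = 283/100 = 2.83 bits/symbol.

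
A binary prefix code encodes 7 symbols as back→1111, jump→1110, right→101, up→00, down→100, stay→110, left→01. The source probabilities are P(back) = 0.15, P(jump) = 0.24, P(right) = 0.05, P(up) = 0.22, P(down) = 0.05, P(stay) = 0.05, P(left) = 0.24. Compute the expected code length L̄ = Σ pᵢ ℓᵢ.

L̄ = Σ pᵢ·ℓᵢ = 0.15·4 + 0.24·4 + 0.05·3 + 0.22·2 + 0.05·3 + 0.05·3 + 0.24·2 = 2.93 bits/symbol.

2.93 bits/symbol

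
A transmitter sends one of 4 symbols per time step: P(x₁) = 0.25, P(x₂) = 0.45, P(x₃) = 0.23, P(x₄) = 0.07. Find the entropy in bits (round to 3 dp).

H = −Σ pᵢ log₂ pᵢ.
−0.25·log₂(0.25) = 0.5000
−0.45·log₂(0.45) = 0.5184
−0.23·log₂(0.23) = 0.4877
−0.07·log₂(0.07) = 0.2686
Sum ≈ 1.7746 → 1.775 bits.

1.775 bits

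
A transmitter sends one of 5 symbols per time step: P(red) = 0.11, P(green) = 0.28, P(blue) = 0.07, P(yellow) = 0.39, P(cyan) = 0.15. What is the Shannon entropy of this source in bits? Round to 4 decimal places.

2.0734 bits

H = −Σ pᵢ log₂ pᵢ.
−0.11·log₂(0.11) = 0.3503
−0.28·log₂(0.28) = 0.5142
−0.07·log₂(0.07) = 0.2686
−0.39·log₂(0.39) = 0.5298
−0.15·log₂(0.15) = 0.4105
Sum ≈ 2.0734 → 2.0734 bits.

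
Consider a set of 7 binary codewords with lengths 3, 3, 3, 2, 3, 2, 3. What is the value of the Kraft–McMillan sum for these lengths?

With common denominator 2^3 = 8: Σ 2^(−ℓᵢ) = 1/8 + 1/8 + 1/8 + 2/8 + 1/8 + 2/8 + 1/8 = 9/8 = 1.125.

1.125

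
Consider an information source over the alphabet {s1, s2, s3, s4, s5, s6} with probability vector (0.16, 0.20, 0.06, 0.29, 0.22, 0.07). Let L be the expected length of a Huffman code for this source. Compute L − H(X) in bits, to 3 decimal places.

0.022 bits

Entropy H = −Σ p log₂ p ≈ 2.3980 bits.
Huffman merges: 3/50+7/100→13/100; 13/100+4/25→29/100; 1/5+11/50→21/50; 29/100+29/100→29/50; 21/50+29/50→1. L = 121/50 ≈ 2.4200.
L − H = 2.4200 − 2.3980 = 0.022 bits.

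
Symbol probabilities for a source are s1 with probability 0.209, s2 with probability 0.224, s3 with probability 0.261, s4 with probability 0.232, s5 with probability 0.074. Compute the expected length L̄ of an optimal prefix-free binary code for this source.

2.283 bits/symbol

Repeatedly combine the two least-probable nodes; the expected code length is the sum of the merged weights.
merge 37/500 + 209/1000 → 283/1000
merge 28/125 + 29/125 → 57/125
merge 261/1000 + 283/1000 → 68/125
merge 57/125 + 68/125 → 1
L = 283/1000 + 57/125 + 68/125 + 1 = 2283/1000 = 2.283 bits/symbol.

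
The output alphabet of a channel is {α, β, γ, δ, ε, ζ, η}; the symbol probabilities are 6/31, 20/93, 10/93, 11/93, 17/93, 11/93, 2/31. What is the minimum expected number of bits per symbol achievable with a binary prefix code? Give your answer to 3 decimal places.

Repeatedly combine the two least-probable nodes; the expected code length is the sum of the merged weights.
merge 2/31 + 10/93 → 16/93
merge 11/93 + 11/93 → 22/93
merge 16/93 + 17/93 → 11/31
merge 6/31 + 20/93 → 38/93
merge 22/93 + 11/31 → 55/93
merge 38/93 + 55/93 → 1
L = 16/93 + 22/93 + 11/31 + 38/93 + 55/93 + 1 = 257/93 ≈ 2.763 bits/symbol.

2.763 bits/symbol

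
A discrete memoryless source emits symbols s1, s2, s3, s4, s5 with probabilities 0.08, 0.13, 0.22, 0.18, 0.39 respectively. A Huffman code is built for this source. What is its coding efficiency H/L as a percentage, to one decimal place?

96.4%

Entropy H = −Σ p log₂ p ≈ 2.1298 bits.
Huffman merges: 2/25+13/100→21/100; 9/50+21/100→39/100; 11/50+39/100→61/100; 39/100+61/100→1. L = 221/100 ≈ 2.2100.
Efficiency = H/L = 2.1298/2.2100 = 96.4%.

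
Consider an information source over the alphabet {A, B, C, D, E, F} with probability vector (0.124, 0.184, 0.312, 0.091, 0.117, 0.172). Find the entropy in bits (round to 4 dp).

2.4607 bits

H = −Σ pᵢ log₂ pᵢ.
−0.124·log₂(0.124) = 0.3734
−0.184·log₂(0.184) = 0.4494
−0.312·log₂(0.312) = 0.5243
−0.091·log₂(0.091) = 0.3147
−0.117·log₂(0.117) = 0.3622
−0.172·log₂(0.172) = 0.4368
Sum ≈ 2.4607 → 2.4607 bits.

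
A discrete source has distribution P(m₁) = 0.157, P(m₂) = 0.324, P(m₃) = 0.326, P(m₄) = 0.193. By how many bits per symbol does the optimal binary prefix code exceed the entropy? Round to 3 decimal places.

Entropy H = −Σ p log₂ p ≈ 1.9314 bits.
Huffman merges: 157/1000+193/1000→7/20; 81/250+163/500→13/20; 7/20+13/20→1. L = 2 ≈ 2.0000.
L − H = 2.0000 − 1.9314 = 0.069 bits.

0.069 bits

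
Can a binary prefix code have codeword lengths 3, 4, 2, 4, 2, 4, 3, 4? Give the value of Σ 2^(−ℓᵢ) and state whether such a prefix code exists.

With common denominator 2^4 = 16: Σ 2^(−ℓᵢ) = 2/16 + 1/16 + 4/16 + 1/16 + 4/16 + 1/16 + 2/16 + 1/16 = 16/16 = 1.
Kraft's inequality requires Σ ≤ 1; here Σ = 1 ≤ 1, so such a prefix code exists.

1; yes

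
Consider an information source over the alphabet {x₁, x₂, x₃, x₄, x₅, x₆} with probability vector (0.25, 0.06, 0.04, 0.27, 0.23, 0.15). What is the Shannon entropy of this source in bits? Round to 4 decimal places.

2.3375 bits

H = −Σ pᵢ log₂ pᵢ.
−0.25·log₂(0.25) = 0.5000
−0.06·log₂(0.06) = 0.2435
−0.04·log₂(0.04) = 0.1858
−0.27·log₂(0.27) = 0.5100
−0.23·log₂(0.23) = 0.4877
−0.15·log₂(0.15) = 0.4105
Sum ≈ 2.3375 → 2.3375 bits.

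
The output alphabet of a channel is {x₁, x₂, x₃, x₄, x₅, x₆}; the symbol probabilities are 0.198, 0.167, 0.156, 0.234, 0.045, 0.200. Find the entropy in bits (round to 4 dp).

H = −Σ pᵢ log₂ pᵢ.
−0.198·log₂(0.198) = 0.4626
−0.167·log₂(0.167) = 0.4312
−0.156·log₂(0.156) = 0.4181
−0.234·log₂(0.234) = 0.4903
−0.045·log₂(0.045) = 0.2013
−0.200·log₂(0.200) = 0.4644
Sum ≈ 2.4680 → 2.4680 bits.

2.4680 bits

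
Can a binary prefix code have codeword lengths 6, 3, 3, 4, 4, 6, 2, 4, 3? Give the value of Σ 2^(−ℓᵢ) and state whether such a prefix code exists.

With common denominator 2^6 = 64: Σ 2^(−ℓᵢ) = 1/64 + 8/64 + 8/64 + 4/64 + 4/64 + 1/64 + 16/64 + 4/64 + 8/64 = 54/64 = 0.84375.
Kraft's inequality requires Σ ≤ 1; here Σ = 0.84375 ≤ 1, so such a prefix code exists.

0.84375; yes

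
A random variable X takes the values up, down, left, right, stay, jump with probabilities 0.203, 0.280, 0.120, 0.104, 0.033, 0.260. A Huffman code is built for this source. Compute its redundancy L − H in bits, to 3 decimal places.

0.038 bits

Entropy H = −Σ p log₂ p ≈ 2.3556 bits.
Huffman merges: 33/1000+13/125→137/1000; 3/25+137/1000→257/1000; 203/1000+257/1000→23/50; 13/50+7/25→27/50; 23/50+27/50→1. L = 1197/500 ≈ 2.3940.
L − H = 2.3940 − 2.3556 = 0.038 bits.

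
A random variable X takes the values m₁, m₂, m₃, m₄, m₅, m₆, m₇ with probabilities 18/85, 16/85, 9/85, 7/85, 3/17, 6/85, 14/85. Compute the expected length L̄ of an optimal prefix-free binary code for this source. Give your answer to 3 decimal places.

Repeatedly combine the two least-probable nodes; the expected code length is the sum of the merged weights.
merge 6/85 + 7/85 → 13/85
merge 9/85 + 13/85 → 22/85
merge 14/85 + 3/17 → 29/85
merge 16/85 + 18/85 → 2/5
merge 22/85 + 29/85 → 3/5
merge 2/5 + 3/5 → 1
L = 13/85 + 22/85 + 29/85 + 2/5 + 3/5 + 1 = 234/85 ≈ 2.753 bits/symbol.

2.753 bits/symbol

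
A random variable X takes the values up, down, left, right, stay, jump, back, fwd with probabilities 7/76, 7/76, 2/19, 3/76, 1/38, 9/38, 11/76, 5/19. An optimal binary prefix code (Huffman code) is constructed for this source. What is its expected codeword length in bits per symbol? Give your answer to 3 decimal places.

Repeatedly combine the two least-probable nodes; the expected code length is the sum of the merged weights.
merge 1/38 + 3/76 → 5/76
merge 5/76 + 7/76 → 3/19
merge 7/76 + 2/19 → 15/76
merge 11/76 + 3/19 → 23/76
merge 15/76 + 9/38 → 33/76
merge 5/19 + 23/76 → 43/76
merge 33/76 + 43/76 → 1
L = 5/76 + 3/19 + 15/76 + 23/76 + 33/76 + 43/76 + 1 = 207/76 ≈ 2.724 bits/symbol.

2.724 bits/symbol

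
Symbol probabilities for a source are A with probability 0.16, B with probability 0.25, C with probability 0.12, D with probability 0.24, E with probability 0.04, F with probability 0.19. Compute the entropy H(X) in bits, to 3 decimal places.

2.425 bits

H = −Σ pᵢ log₂ pᵢ.
−0.16·log₂(0.16) = 0.4230
−0.25·log₂(0.25) = 0.5000
−0.12·log₂(0.12) = 0.3671
−0.24·log₂(0.24) = 0.4941
−0.04·log₂(0.04) = 0.1858
−0.19·log₂(0.19) = 0.4552
Sum ≈ 2.4252 → 2.425 bits.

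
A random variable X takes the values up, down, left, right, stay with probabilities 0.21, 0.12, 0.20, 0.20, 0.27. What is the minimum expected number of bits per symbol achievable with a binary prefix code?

Repeatedly combine the two least-probable nodes; the expected code length is the sum of the merged weights.
merge 3/25 + 1/5 → 8/25
merge 1/5 + 21/100 → 41/100
merge 27/100 + 8/25 → 59/100
merge 41/100 + 59/100 → 1
L = 8/25 + 41/100 + 59/100 + 1 = 58/25 = 2.32 bits/symbol.

2.32 bits/symbol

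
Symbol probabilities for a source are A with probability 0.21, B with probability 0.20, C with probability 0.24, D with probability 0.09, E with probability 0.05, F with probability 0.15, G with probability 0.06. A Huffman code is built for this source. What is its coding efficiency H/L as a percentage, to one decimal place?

98.3%

Entropy H = −Σ p log₂ p ≈ 2.6142 bits.
Huffman merges: 1/20+3/50→11/100; 9/100+11/100→1/5; 3/20+1/5→7/20; 1/5+21/100→41/100; 6/25+7/20→59/100; 41/100+59/100→1. L = 133/50 ≈ 2.6600.
Efficiency = H/L = 2.6142/2.6600 = 98.3%.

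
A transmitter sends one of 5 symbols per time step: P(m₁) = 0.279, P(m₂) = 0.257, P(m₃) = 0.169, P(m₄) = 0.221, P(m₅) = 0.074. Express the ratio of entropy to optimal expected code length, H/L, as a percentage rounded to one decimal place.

Entropy H = −Σ p log₂ p ≈ 2.2103 bits.
Huffman merges: 37/500+169/1000→243/1000; 221/1000+243/1000→58/125; 257/1000+279/1000→67/125; 58/125+67/125→1. L = 2243/1000 ≈ 2.2430.
Efficiency = H/L = 2.2103/2.2430 = 98.5%.

98.5%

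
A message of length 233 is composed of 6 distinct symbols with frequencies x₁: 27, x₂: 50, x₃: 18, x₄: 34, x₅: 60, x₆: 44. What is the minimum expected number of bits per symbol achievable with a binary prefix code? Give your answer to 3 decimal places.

2.528 bits/symbol

Probabilities are the counts divided by 233.
Repeatedly combine the two least-probable nodes; the expected code length is the sum of the merged weights.
merge 18/233 + 27/233 → 45/233
merge 34/233 + 44/233 → 78/233
merge 45/233 + 50/233 → 95/233
merge 60/233 + 78/233 → 138/233
merge 95/233 + 138/233 → 1
L = 45/233 + 78/233 + 95/233 + 138/233 + 1 = 589/233 ≈ 2.528 bits/symbol.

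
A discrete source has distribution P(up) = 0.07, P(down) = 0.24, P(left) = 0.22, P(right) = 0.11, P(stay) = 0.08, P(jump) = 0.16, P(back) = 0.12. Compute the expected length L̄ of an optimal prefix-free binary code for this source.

Repeatedly combine the two least-probable nodes; the expected code length is the sum of the merged weights.
merge 7/100 + 2/25 → 3/20
merge 11/100 + 3/25 → 23/100
merge 3/20 + 4/25 → 31/100
merge 11/50 + 23/100 → 9/20
merge 6/25 + 31/100 → 11/20
merge 9/20 + 11/20 → 1
L = 3/20 + 23/100 + 31/100 + 9/20 + 11/20 + 1 = 269/100 = 2.69 bits/symbol.

2.69 bits/symbol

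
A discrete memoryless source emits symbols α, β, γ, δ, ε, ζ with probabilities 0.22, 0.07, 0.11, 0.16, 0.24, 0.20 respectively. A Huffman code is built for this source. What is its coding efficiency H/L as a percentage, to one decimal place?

98.5%

Entropy H = −Σ p log₂ p ≈ 2.4810 bits.
Huffman merges: 7/100+11/100→9/50; 4/25+9/50→17/50; 1/5+11/50→21/50; 6/25+17/50→29/50; 21/50+29/50→1. L = 63/25 ≈ 2.5200.
Efficiency = H/L = 2.4810/2.5200 = 98.5%.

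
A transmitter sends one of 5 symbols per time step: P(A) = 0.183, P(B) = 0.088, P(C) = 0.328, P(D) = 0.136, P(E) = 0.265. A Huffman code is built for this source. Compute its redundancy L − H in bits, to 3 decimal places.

0.040 bits

Entropy H = −Σ p log₂ p ≈ 2.1836 bits.
Huffman merges: 11/125+17/125→28/125; 183/1000+28/125→407/1000; 53/200+41/125→593/1000; 407/1000+593/1000→1. L = 278/125 ≈ 2.2240.
L − H = 2.2240 − 2.1836 = 0.040 bits.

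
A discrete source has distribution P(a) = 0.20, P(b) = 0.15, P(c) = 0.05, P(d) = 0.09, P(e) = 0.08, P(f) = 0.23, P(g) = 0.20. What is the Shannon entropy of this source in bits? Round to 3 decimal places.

2.647 bits

H = −Σ pᵢ log₂ pᵢ.
−0.20·log₂(0.20) = 0.4644
−0.15·log₂(0.15) = 0.4105
−0.05·log₂(0.05) = 0.2161
−0.09·log₂(0.09) = 0.3127
−0.08·log₂(0.08) = 0.2915
−0.23·log₂(0.23) = 0.4877
−0.20·log₂(0.20) = 0.4644
Sum ≈ 2.6472 → 2.647 bits.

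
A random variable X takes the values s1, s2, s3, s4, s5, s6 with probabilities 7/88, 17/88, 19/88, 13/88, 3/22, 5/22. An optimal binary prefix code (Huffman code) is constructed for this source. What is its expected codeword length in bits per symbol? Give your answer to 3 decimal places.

Repeatedly combine the two least-probable nodes; the expected code length is the sum of the merged weights.
merge 7/88 + 3/22 → 19/88
merge 13/88 + 17/88 → 15/44
merge 19/88 + 19/88 → 19/44
merge 5/22 + 15/44 → 25/44
merge 19/44 + 25/44 → 1
L = 19/88 + 15/44 + 19/44 + 25/44 + 1 = 225/88 ≈ 2.557 bits/symbol.

2.557 bits/symbol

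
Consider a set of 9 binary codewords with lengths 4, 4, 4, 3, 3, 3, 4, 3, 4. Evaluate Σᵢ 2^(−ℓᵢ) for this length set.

With common denominator 2^4 = 16: Σ 2^(−ℓᵢ) = 1/16 + 1/16 + 1/16 + 2/16 + 2/16 + 2/16 + 1/16 + 2/16 + 1/16 = 13/16 = 0.8125.

0.8125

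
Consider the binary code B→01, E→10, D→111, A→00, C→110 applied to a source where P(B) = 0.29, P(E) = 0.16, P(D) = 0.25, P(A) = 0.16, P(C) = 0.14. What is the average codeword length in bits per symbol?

2.39 bits/symbol

L̄ = Σ pᵢ·ℓᵢ = 0.29·2 + 0.16·2 + 0.25·3 + 0.16·2 + 0.14·3 = 2.39 bits/symbol.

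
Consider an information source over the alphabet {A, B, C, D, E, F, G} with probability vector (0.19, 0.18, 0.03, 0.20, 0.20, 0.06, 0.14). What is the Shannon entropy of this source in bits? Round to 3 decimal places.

H = −Σ pᵢ log₂ pᵢ.
−0.19·log₂(0.19) = 0.4552
−0.18·log₂(0.18) = 0.4453
−0.03·log₂(0.03) = 0.1518
−0.20·log₂(0.20) = 0.4644
−0.20·log₂(0.20) = 0.4644
−0.06·log₂(0.06) = 0.2435
−0.14·log₂(0.14) = 0.3971
Sum ≈ 2.6217 → 2.622 bits.

2.622 bits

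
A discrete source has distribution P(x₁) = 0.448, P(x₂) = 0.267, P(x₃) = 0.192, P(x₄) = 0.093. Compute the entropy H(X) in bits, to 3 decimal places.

H = −Σ pᵢ log₂ pᵢ.
−0.448·log₂(0.448) = 0.5190
−0.267·log₂(0.267) = 0.5087
−0.192·log₂(0.192) = 0.4571
−0.093·log₂(0.093) = 0.3187
Sum ≈ 1.8034 → 1.803 bits.

1.803 bits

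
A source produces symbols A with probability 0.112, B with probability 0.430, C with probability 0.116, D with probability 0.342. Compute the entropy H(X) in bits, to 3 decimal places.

H = −Σ pᵢ log₂ pᵢ.
−0.112·log₂(0.112) = 0.3537
−0.430·log₂(0.430) = 0.5236
−0.116·log₂(0.116) = 0.3605
−0.342·log₂(0.342) = 0.5294
Sum ≈ 1.7672 → 1.767 bits.

1.767 bits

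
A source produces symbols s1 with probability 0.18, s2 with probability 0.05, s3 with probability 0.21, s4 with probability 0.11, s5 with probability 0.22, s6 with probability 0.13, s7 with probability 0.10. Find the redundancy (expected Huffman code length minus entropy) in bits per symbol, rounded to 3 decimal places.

Entropy H = −Σ p log₂ p ≈ 2.6799 bits.
Huffman merges: 1/20+1/10→3/20; 11/100+13/100→6/25; 3/20+9/50→33/100; 21/100+11/50→43/100; 6/25+33/100→57/100; 43/100+57/100→1. L = 68/25 ≈ 2.7200.
L − H = 2.7200 − 2.6799 = 0.040 bits.

0.040 bits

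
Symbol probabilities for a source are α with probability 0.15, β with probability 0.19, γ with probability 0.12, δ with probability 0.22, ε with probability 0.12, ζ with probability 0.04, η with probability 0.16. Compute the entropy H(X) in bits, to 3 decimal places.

H = −Σ pᵢ log₂ pᵢ.
−0.15·log₂(0.15) = 0.4105
−0.19·log₂(0.19) = 0.4552
−0.12·log₂(0.12) = 0.3671
−0.22·log₂(0.22) = 0.4806
−0.12·log₂(0.12) = 0.3671
−0.04·log₂(0.04) = 0.1858
−0.16·log₂(0.16) = 0.4230
Sum ≈ 2.6893 → 2.689 bits.

2.689 bits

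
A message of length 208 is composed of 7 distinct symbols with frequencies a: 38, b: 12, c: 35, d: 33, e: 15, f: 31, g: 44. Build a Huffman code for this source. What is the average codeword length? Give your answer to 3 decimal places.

Probabilities are the counts divided by 208.
Repeatedly combine the two least-probable nodes; the expected code length is the sum of the merged weights.
merge 3/52 + 15/208 → 27/208
merge 27/208 + 31/208 → 29/104
merge 33/208 + 35/208 → 17/52
merge 19/104 + 11/52 → 41/104
merge 29/104 + 17/52 → 63/104
merge 41/104 + 63/104 → 1
L = 27/208 + 29/104 + 17/52 + 41/104 + 63/104 + 1 = 569/208 ≈ 2.736 bits/symbol.

2.736 bits/symbol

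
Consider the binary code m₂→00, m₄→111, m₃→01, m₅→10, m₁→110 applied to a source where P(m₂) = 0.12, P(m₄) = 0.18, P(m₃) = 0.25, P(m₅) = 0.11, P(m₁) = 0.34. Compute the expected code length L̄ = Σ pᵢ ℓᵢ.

2.52 bits/symbol

L̄ = Σ pᵢ·ℓᵢ = 0.12·2 + 0.18·3 + 0.25·2 + 0.11·2 + 0.34·3 = 2.52 bits/symbol.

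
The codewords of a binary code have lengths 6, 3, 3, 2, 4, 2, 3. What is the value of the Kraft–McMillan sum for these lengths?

0.953125

With common denominator 2^6 = 64: Σ 2^(−ℓᵢ) = 1/64 + 8/64 + 8/64 + 16/64 + 4/64 + 16/64 + 8/64 = 61/64 = 0.953125.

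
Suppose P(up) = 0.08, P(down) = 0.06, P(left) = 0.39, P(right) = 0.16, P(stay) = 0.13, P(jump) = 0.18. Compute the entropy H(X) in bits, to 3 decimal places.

H = −Σ pᵢ log₂ pᵢ.
−0.08·log₂(0.08) = 0.2915
−0.06·log₂(0.06) = 0.2435
−0.39·log₂(0.39) = 0.5298
−0.16·log₂(0.16) = 0.4230
−0.13·log₂(0.13) = 0.3826
−0.18·log₂(0.18) = 0.4453
Sum ≈ 2.3158 → 2.316 bits.

2.316 bits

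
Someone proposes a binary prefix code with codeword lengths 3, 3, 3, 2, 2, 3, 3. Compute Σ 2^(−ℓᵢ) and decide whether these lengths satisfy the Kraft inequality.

1.125; no

With common denominator 2^3 = 8: Σ 2^(−ℓᵢ) = 1/8 + 1/8 + 1/8 + 2/8 + 2/8 + 1/8 + 1/8 = 9/8 = 1.125.
Kraft's inequality requires Σ ≤ 1; here Σ = 1.125 > 1, so no such prefix code exists.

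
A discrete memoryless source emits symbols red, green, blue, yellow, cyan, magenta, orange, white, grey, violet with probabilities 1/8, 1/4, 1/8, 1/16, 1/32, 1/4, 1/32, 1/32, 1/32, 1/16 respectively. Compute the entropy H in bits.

2.875 bits

Each probability is a power of 1/2, so log₂(1/p) is an integer.
H = Σ p·log₂(1/p) = 1/8·3 + 1/4·2 + 1/8·3 + 1/16·4 + 1/32·5 + 1/4·2 + 1/32·5 + 1/32·5 + 1/32·5 + 1/16·4 = 2.875 bits.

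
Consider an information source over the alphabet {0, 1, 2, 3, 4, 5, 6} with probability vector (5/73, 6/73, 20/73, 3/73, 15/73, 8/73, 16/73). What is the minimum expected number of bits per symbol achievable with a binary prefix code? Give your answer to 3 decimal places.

2.603 bits/symbol

Repeatedly combine the two least-probable nodes; the expected code length is the sum of the merged weights.
merge 3/73 + 5/73 → 8/73
merge 6/73 + 8/73 → 14/73
merge 8/73 + 14/73 → 22/73
merge 15/73 + 16/73 → 31/73
merge 20/73 + 22/73 → 42/73
merge 31/73 + 42/73 → 1
L = 8/73 + 14/73 + 22/73 + 31/73 + 42/73 + 1 = 190/73 ≈ 2.603 bits/symbol.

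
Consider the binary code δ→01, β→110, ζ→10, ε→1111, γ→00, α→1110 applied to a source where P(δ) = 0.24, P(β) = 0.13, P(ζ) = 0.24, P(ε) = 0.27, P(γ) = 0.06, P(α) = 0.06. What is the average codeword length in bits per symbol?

L̄ = Σ pᵢ·ℓᵢ = 0.24·2 + 0.13·3 + 0.24·2 + 0.27·4 + 0.06·2 + 0.06·4 = 2.79 bits/symbol.

2.79 bits/symbol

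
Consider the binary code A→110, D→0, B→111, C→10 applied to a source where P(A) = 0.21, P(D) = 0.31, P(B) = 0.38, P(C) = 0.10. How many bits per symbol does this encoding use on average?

L̄ = Σ pᵢ·ℓᵢ = 0.21·3 + 0.31·1 + 0.38·3 + 0.10·2 = 2.28 bits/symbol.

2.28 bits/symbol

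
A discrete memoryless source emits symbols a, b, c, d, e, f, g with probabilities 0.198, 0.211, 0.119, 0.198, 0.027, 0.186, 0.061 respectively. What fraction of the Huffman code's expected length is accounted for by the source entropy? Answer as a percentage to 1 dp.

97.1%

Entropy H = −Σ p log₂ p ≈ 2.6025 bits.
Huffman merges: 27/1000+61/1000→11/125; 11/125+119/1000→207/1000; 93/500+99/500→48/125; 99/500+207/1000→81/200; 211/1000+48/125→119/200; 81/200+119/200→1. L = 2679/1000 ≈ 2.6790.
Efficiency = H/L = 2.6025/2.6790 = 97.1%.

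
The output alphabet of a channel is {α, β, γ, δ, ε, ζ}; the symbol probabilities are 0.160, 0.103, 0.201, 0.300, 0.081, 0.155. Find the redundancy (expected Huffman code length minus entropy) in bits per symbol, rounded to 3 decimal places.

0.041 bits

Entropy H = −Σ p log₂ p ≈ 2.4577 bits.
Huffman merges: 81/1000+103/1000→23/125; 31/200+4/25→63/200; 23/125+201/1000→77/200; 3/10+63/200→123/200; 77/200+123/200→1. L = 2499/1000 ≈ 2.4990.
L − H = 2.4990 − 2.4577 = 0.041 bits.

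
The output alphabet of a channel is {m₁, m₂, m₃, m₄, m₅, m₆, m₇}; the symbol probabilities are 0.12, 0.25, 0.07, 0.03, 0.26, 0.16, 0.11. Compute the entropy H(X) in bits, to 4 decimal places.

2.5660 bits

H = −Σ pᵢ log₂ pᵢ.
−0.12·log₂(0.12) = 0.3671
−0.25·log₂(0.25) = 0.5000
−0.07·log₂(0.07) = 0.2686
−0.03·log₂(0.03) = 0.1518
−0.26·log₂(0.26) = 0.5053
−0.16·log₂(0.16) = 0.4230
−0.11·log₂(0.11) = 0.3503
Sum ≈ 2.5660 → 2.5660 bits.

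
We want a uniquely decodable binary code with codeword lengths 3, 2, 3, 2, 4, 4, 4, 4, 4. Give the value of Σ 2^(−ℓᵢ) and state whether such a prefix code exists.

1.0625; no

With common denominator 2^4 = 16: Σ 2^(−ℓᵢ) = 2/16 + 4/16 + 2/16 + 4/16 + 1/16 + 1/16 + 1/16 + 1/16 + 1/16 = 17/16 = 1.0625.
Kraft's inequality requires Σ ≤ 1; here Σ = 1.0625 > 1, so no such prefix code exists.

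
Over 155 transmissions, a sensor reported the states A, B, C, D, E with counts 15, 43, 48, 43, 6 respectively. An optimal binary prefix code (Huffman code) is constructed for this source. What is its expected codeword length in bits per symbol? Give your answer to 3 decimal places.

2.135 bits/symbol

Probabilities are the counts divided by 155.
Repeatedly combine the two least-probable nodes; the expected code length is the sum of the merged weights.
merge 6/155 + 3/31 → 21/155
merge 21/155 + 43/155 → 64/155
merge 43/155 + 48/155 → 91/155
merge 64/155 + 91/155 → 1
L = 21/155 + 64/155 + 91/155 + 1 = 331/155 ≈ 2.135 bits/symbol.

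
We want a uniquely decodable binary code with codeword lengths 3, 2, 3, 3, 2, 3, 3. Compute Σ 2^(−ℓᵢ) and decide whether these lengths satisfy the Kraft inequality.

1.125; no

With common denominator 2^3 = 8: Σ 2^(−ℓᵢ) = 1/8 + 2/8 + 1/8 + 1/8 + 2/8 + 1/8 + 1/8 = 9/8 = 1.125.
Kraft's inequality requires Σ ≤ 1; here Σ = 1.125 > 1, so no such prefix code exists.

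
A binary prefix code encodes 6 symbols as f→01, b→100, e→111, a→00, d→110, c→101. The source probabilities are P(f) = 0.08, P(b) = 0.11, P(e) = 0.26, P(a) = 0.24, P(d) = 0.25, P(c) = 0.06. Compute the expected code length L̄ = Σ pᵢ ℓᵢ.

L̄ = Σ pᵢ·ℓᵢ = 0.08·2 + 0.11·3 + 0.26·3 + 0.24·2 + 0.25·3 + 0.06·3 = 2.68 bits/symbol.

2.68 bits/symbol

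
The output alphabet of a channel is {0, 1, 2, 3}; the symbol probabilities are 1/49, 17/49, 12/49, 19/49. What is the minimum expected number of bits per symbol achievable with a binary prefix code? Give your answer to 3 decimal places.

Repeatedly combine the two least-probable nodes; the expected code length is the sum of the merged weights.
merge 1/49 + 12/49 → 13/49
merge 13/49 + 17/49 → 30/49
merge 19/49 + 30/49 → 1
L = 13/49 + 30/49 + 1 = 92/49 ≈ 1.878 bits/symbol.

1.878 bits/symbol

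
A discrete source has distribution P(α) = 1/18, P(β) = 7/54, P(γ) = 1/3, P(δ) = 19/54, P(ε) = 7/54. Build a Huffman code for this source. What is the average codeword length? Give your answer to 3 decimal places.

Repeatedly combine the two least-probable nodes; the expected code length is the sum of the merged weights.
merge 1/18 + 7/54 → 5/27
merge 7/54 + 5/27 → 17/54
merge 17/54 + 1/3 → 35/54
merge 19/54 + 35/54 → 1
L = 5/27 + 17/54 + 35/54 + 1 = 58/27 ≈ 2.148 bits/symbol.

2.148 bits/symbol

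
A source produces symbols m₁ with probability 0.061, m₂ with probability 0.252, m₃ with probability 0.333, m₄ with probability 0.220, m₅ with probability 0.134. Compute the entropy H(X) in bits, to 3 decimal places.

H = −Σ pᵢ log₂ pᵢ.
−0.061·log₂(0.061) = 0.2461
−0.252·log₂(0.252) = 0.5011
−0.333·log₂(0.333) = 0.5283
−0.220·log₂(0.220) = 0.4806
−0.134·log₂(0.134) = 0.3886
Sum ≈ 2.1446 → 2.145 bits.

2.145 bits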